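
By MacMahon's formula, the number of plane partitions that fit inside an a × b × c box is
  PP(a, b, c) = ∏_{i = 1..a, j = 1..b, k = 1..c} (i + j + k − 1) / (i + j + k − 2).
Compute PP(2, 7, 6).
PP(2, 7, 6) = 736164

Evaluate the triple product over i = 1..2, j = 1..7, k = 1..6. The factors are (2/1) · (3/2) · (4/3) · (5/4) · (6/5) · (7/6) · (3/2) · (4/3) · … (84 factors total). The numerators and denominators telescope so the product is an integer; carrying out the multiplication exactly gives PP(2, 7, 6) = 736164.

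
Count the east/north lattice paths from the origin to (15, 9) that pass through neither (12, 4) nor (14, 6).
Number of paths = 1094224

Inclusion–exclusion. Total paths: C(24, 15) = 1307504. Through P₁: C(16, 12)·C(8, 3) = 101920. Through P₂: C(20, 14)·C(4, 1) = 155040. Since P₁ is strictly southwest of P₂, a monotone path through both must visit P₁ then P₂; paths through both = C(16, 12)·C(4, 2)·C(4, 1) = 43680. Avoid both = 1307504 − 101920 − 155040 + 43680 = 1094224.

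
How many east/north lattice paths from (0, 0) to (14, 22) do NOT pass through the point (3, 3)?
Number of paths = 2703751200

Total paths from (0, 0) to (14, 22): C(36, 14) = 3796297200. Paths through (3, 3): (paths (0, 0) → (3, 3)) × (paths (3, 3) → (14, 22)) = C(6, 3) · C(30, 11) = 20 · 54627300 = 1092546000. Avoidance count = 3796297200 − 1092546000 = 2703751200.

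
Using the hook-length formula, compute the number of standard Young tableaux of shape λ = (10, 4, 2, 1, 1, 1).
# SYT of shape (10, 4, 2, 1, 1, 1) = 7407036

Hook-length formula: f^λ = n! / Π hook(c), product over all cells c of the Young diagram. For λ = (10, 4, 2, 1, 1, 1), n = 19 boxes. Hook lengths by row (left-to-right, top-to-bottom): [15, 11, 9, 8, 6, 5, 4, 3, 2, 1]; [8, 4, 2, 1]; [5, 1]; [3]; [2]; [1]. Product of hooks = 16422912000. So f^λ = 19! / 16422912000 = 121645100408832000 / 16422912000 = 7407036.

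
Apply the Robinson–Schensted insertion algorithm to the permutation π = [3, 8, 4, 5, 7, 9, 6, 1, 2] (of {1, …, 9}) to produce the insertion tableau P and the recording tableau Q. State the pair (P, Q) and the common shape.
P = [1, 2, 5, 6, 9] / [3, 4] / [7] / [8];  Q = [1, 2, 4, 5, 6] / [3, 9] / [7] / [8];  common shape = (5, 2, 1, 1)

Row-insert the values π_1, π_2, … into P one at a time, bumping the leftmost entry strictly greater than the inserted value down to the next row. The recording tableau Q records, in position (i, j), the step at which that cell was added to P.
  Insert 3 (step 1): P = [3];  Q = [1]
  Insert 8 (step 2): P = [3, 8];  Q = [1, 2]
  Insert 4 (step 3): P = [3, 4] / [8];  Q = [1, 2] / [3]
  Insert 5 (step 4): P = [3, 4, 5] / [8];  Q = [1, 2, 4] / [3]
  Insert 7 (step 5): P = [3, 4, 5, 7] / [8];  Q = [1, 2, 4, 5] / [3]
  Insert 9 (step 6): P = [3, 4, 5, 7, 9] / [8];  Q = [1, 2, 4, 5, 6] / [3]
  Insert 6 (step 7): P = [3, 4, 5, 6, 9] / [7] / [8];  Q = [1, 2, 4, 5, 6] / [3] / [7]
  Insert 1 (step 8): P = [1, 4, 5, 6, 9] / [3] / [7] / [8];  Q = [1, 2, 4, 5, 6] / [3] / [7] / [8]
  Insert 2 (step 9): P = [1, 2, 5, 6, 9] / [3, 4] / [7] / [8];  Q = [1, 2, 4, 5, 6] / [3, 9] / [7] / [8]
Final shape: (5, 2, 1, 1).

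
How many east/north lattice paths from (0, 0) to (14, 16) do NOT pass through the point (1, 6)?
Number of paths = 137414213

Total paths from (0, 0) to (14, 16): C(30, 14) = 145422675. Paths through (1, 6): (paths (0, 0) → (1, 6)) × (paths (1, 6) → (14, 16)) = C(7, 1) · C(23, 13) = 7 · 1144066 = 8008462. Avoidance count = 145422675 − 8008462 = 137414213.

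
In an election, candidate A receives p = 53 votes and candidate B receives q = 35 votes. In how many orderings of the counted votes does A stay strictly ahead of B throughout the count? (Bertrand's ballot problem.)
Strict-lead orderings = 858887330974655428954908

Total orderings of the 88 votes with 53 for A: C(88, 53) = 4199004729209426541557328. By the Bertrand ballot formula (Cycle Lemma / reflection principle), the number of orderings in which A is strictly ahead of B throughout is (p − q)/(p + q) · C(p + q, p) = (53 − 35)/(53 + 35) · 4199004729209426541557328 = 858887330974655428954908.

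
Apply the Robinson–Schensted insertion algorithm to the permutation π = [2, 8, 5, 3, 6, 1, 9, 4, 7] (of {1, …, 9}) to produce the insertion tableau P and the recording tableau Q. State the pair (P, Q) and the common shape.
P = [1, 3, 4, 7] / [2, 6, 9] / [5] / [8];  Q = [1, 2, 5, 7] / [3, 8, 9] / [4] / [6];  common shape = (4, 3, 1, 1)

Row-insert the values π_1, π_2, … into P one at a time, bumping the leftmost entry strictly greater than the inserted value down to the next row. The recording tableau Q records, in position (i, j), the step at which that cell was added to P.
  Insert 2 (step 1): P = [2];  Q = [1]
  Insert 8 (step 2): P = [2, 8];  Q = [1, 2]
  Insert 5 (step 3): P = [2, 5] / [8];  Q = [1, 2] / [3]
  Insert 3 (step 4): P = [2, 3] / [5] / [8];  Q = [1, 2] / [3] / [4]
  Insert 6 (step 5): P = [2, 3, 6] / [5] / [8];  Q = [1, 2, 5] / [3] / [4]
  Insert 1 (step 6): P = [1, 3, 6] / [2] / [5] / [8];  Q = [1, 2, 5] / [3] / [4] / [6]
  Insert 9 (step 7): P = [1, 3, 6, 9] / [2] / [5] / [8];  Q = [1, 2, 5, 7] / [3] / [4] / [6]
  Insert 4 (step 8): P = [1, 3, 4, 9] / [2, 6] / [5] / [8];  Q = [1, 2, 5, 7] / [3, 8] / [4] / [6]
  Insert 7 (step 9): P = [1, 3, 4, 7] / [2, 6, 9] / [5] / [8];  Q = [1, 2, 5, 7] / [3, 8, 9] / [4] / [6]
Final shape: (4, 3, 1, 1).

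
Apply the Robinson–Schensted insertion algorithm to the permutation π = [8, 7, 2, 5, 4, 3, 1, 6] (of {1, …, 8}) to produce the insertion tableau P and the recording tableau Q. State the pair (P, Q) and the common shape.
P = [1, 3, 6] / [2] / [4] / [5] / [7] / [8];  Q = [1, 4, 8] / [2] / [3] / [5] / [6] / [7];  common shape = (3, 1, 1, 1, 1, 1)

Row-insert the values π_1, π_2, … into P one at a time, bumping the leftmost entry strictly greater than the inserted value down to the next row. The recording tableau Q records, in position (i, j), the step at which that cell was added to P.
  Insert 8 (step 1): P = [8];  Q = [1]
  Insert 7 (step 2): P = [7] / [8];  Q = [1] / [2]
  Insert 2 (step 3): P = [2] / [7] / [8];  Q = [1] / [2] / [3]
  Insert 5 (step 4): P = [2, 5] / [7] / [8];  Q = [1, 4] / [2] / [3]
  Insert 4 (step 5): P = [2, 4] / [5] / [7] / [8];  Q = [1, 4] / [2] / [3] / [5]
  Insert 3 (step 6): P = [2, 3] / [4] / [5] / [7] / [8];  Q = [1, 4] / [2] / [3] / [5] / [6]
  Insert 1 (step 7): P = [1, 3] / [2] / [4] / [5] / [7] / [8];  Q = [1, 4] / [2] / [3] / [5] / [6] / [7]
  Insert 6 (step 8): P = [1, 3, 6] / [2] / [4] / [5] / [7] / [8];  Q = [1, 4, 8] / [2] / [3] / [5] / [6] / [7]
Final shape: (3, 1, 1, 1, 1, 1).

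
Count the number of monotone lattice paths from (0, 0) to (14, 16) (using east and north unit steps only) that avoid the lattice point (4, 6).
Number of paths = 106623915

Total paths from (0, 0) to (14, 16): C(30, 14) = 145422675. Paths through (4, 6): (paths (0, 0) → (4, 6)) × (paths (4, 6) → (14, 16)) = C(10, 4) · C(20, 10) = 210 · 184756 = 38798760. Avoidance count = 145422675 − 38798760 = 106623915.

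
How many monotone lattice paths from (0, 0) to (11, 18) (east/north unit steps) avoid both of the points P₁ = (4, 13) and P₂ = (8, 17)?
Number of paths = 29052430

Inclusion–exclusion. Total paths: C(29, 11) = 34597290. Through P₁: C(17, 4)·C(12, 7) = 1884960. Through P₂: C(25, 8)·C(4, 3) = 4326300. Since P₁ is strictly southwest of P₂, a monotone path through both must visit P₁ then P₂; paths through both = C(17, 4)·C(8, 4)·C(4, 3) = 666400. Avoid both = 34597290 − 1884960 − 4326300 + 666400 = 29052430.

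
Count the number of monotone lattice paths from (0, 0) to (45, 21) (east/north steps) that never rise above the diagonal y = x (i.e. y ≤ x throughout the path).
Number of paths = 48406155743946000

By the reflection principle (André's argument), the number of monotone paths to (45, 21) with n ≤ m that never go above y = x is C(66, 45) − C(66, 46) = 89067326568860640 − 40661170824914640 = 48406155743946000.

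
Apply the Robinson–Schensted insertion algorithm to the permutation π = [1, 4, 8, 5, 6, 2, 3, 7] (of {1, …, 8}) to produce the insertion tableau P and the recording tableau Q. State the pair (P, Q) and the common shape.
P = [1, 2, 3, 6, 7] / [4, 5] / [8];  Q = [1, 2, 3, 5, 8] / [4, 7] / [6];  common shape = (5, 2, 1)

Row-insert the values π_1, π_2, … into P one at a time, bumping the leftmost entry strictly greater than the inserted value down to the next row. The recording tableau Q records, in position (i, j), the step at which that cell was added to P.
  Insert 1 (step 1): P = [1];  Q = [1]
  Insert 4 (step 2): P = [1, 4];  Q = [1, 2]
  Insert 8 (step 3): P = [1, 4, 8];  Q = [1, 2, 3]
  Insert 5 (step 4): P = [1, 4, 5] / [8];  Q = [1, 2, 3] / [4]
  Insert 6 (step 5): P = [1, 4, 5, 6] / [8];  Q = [1, 2, 3, 5] / [4]
  Insert 2 (step 6): P = [1, 2, 5, 6] / [4] / [8];  Q = [1, 2, 3, 5] / [4] / [6]
  Insert 3 (step 7): P = [1, 2, 3, 6] / [4, 5] / [8];  Q = [1, 2, 3, 5] / [4, 7] / [6]
  Insert 7 (step 8): P = [1, 2, 3, 6, 7] / [4, 5] / [8];  Q = [1, 2, 3, 5, 8] / [4, 7] / [6]
Final shape: (5, 2, 1).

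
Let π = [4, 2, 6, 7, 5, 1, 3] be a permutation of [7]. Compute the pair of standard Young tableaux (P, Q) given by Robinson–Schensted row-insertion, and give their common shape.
P = [1, 3, 7] / [2, 5] / [4, 6];  Q = [1, 3, 4] / [2, 5] / [6, 7];  common shape = (3, 2, 2)

Row-insert the values π_1, π_2, … into P one at a time, bumping the leftmost entry strictly greater than the inserted value down to the next row. The recording tableau Q records, in position (i, j), the step at which that cell was added to P.
  Insert 4 (step 1): P = [4];  Q = [1]
  Insert 2 (step 2): P = [2] / [4];  Q = [1] / [2]
  Insert 6 (step 3): P = [2, 6] / [4];  Q = [1, 3] / [2]
  Insert 7 (step 4): P = [2, 6, 7] / [4];  Q = [1, 3, 4] / [2]
  Insert 5 (step 5): P = [2, 5, 7] / [4, 6];  Q = [1, 3, 4] / [2, 5]
  Insert 1 (step 6): P = [1, 5, 7] / [2, 6] / [4];  Q = [1, 3, 4] / [2, 5] / [6]
  Insert 3 (step 7): P = [1, 3, 7] / [2, 5] / [4, 6];  Q = [1, 3, 4] / [2, 5] / [6, 7]
Final shape: (3, 2, 2).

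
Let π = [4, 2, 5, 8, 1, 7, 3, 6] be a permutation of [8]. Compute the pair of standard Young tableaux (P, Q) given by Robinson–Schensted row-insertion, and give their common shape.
P = [1, 3, 6] / [2, 5, 7] / [4, 8];  Q = [1, 3, 4] / [2, 6, 8] / [5, 7];  common shape = (3, 3, 2)

Row-insert the values π_1, π_2, … into P one at a time, bumping the leftmost entry strictly greater than the inserted value down to the next row. The recording tableau Q records, in position (i, j), the step at which that cell was added to P.
  Insert 4 (step 1): P = [4];  Q = [1]
  Insert 2 (step 2): P = [2] / [4];  Q = [1] / [2]
  Insert 5 (step 3): P = [2, 5] / [4];  Q = [1, 3] / [2]
  Insert 8 (step 4): P = [2, 5, 8] / [4];  Q = [1, 3, 4] / [2]
  Insert 1 (step 5): P = [1, 5, 8] / [2] / [4];  Q = [1, 3, 4] / [2] / [5]
  Insert 7 (step 6): P = [1, 5, 7] / [2, 8] / [4];  Q = [1, 3, 4] / [2, 6] / [5]
  Insert 3 (step 7): P = [1, 3, 7] / [2, 5] / [4, 8];  Q = [1, 3, 4] / [2, 6] / [5, 7]
  Insert 6 (step 8): P = [1, 3, 6] / [2, 5, 7] / [4, 8];  Q = [1, 3, 4] / [2, 6, 8] / [5, 7]
Final shape: (3, 3, 2).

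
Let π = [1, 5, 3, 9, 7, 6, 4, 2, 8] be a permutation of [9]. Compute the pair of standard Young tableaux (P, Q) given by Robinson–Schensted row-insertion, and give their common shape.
P = [1, 2, 4, 8] / [3, 6] / [5] / [7] / [9];  Q = [1, 2, 4, 9] / [3, 5] / [6] / [7] / [8];  common shape = (4, 2, 1, 1, 1)

Row-insert the values π_1, π_2, … into P one at a time, bumping the leftmost entry strictly greater than the inserted value down to the next row. The recording tableau Q records, in position (i, j), the step at which that cell was added to P.
  Insert 1 (step 1): P = [1];  Q = [1]
  Insert 5 (step 2): P = [1, 5];  Q = [1, 2]
  Insert 3 (step 3): P = [1, 3] / [5];  Q = [1, 2] / [3]
  Insert 9 (step 4): P = [1, 3, 9] / [5];  Q = [1, 2, 4] / [3]
  Insert 7 (step 5): P = [1, 3, 7] / [5, 9];  Q = [1, 2, 4] / [3, 5]
  Insert 6 (step 6): P = [1, 3, 6] / [5, 7] / [9];  Q = [1, 2, 4] / [3, 5] / [6]
  Insert 4 (step 7): P = [1, 3, 4] / [5, 6] / [7] / [9];  Q = [1, 2, 4] / [3, 5] / [6] / [7]
  Insert 2 (step 8): P = [1, 2, 4] / [3, 6] / [5] / [7] / [9];  Q = [1, 2, 4] / [3, 5] / [6] / [7] / [8]
  Insert 8 (step 9): P = [1, 2, 4, 8] / [3, 6] / [5] / [7] / [9];  Q = [1, 2, 4, 9] / [3, 5] / [6] / [7] / [8]
Final shape: (4, 2, 1, 1, 1).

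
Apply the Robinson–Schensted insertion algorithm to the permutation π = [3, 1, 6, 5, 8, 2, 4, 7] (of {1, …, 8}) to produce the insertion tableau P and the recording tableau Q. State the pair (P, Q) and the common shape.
P = [1, 2, 4, 7] / [3, 5, 8] / [6];  Q = [1, 3, 5, 8] / [2, 4, 7] / [6];  common shape = (4, 3, 1)

Row-insert the values π_1, π_2, … into P one at a time, bumping the leftmost entry strictly greater than the inserted value down to the next row. The recording tableau Q records, in position (i, j), the step at which that cell was added to P.
  Insert 3 (step 1): P = [3];  Q = [1]
  Insert 1 (step 2): P = [1] / [3];  Q = [1] / [2]
  Insert 6 (step 3): P = [1, 6] / [3];  Q = [1, 3] / [2]
  Insert 5 (step 4): P = [1, 5] / [3, 6];  Q = [1, 3] / [2, 4]
  Insert 8 (step 5): P = [1, 5, 8] / [3, 6];  Q = [1, 3, 5] / [2, 4]
  Insert 2 (step 6): P = [1, 2, 8] / [3, 5] / [6];  Q = [1, 3, 5] / [2, 4] / [6]
  Insert 4 (step 7): P = [1, 2, 4] / [3, 5, 8] / [6];  Q = [1, 3, 5] / [2, 4, 7] / [6]
  Insert 7 (step 8): P = [1, 2, 4, 7] / [3, 5, 8] / [6];  Q = [1, 3, 5, 8] / [2, 4, 7] / [6]
Final shape: (4, 3, 1).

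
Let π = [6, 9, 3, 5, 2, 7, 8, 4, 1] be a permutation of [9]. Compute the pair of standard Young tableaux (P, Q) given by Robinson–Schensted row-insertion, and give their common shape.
P = [1, 4, 7, 8] / [2, 5] / [3, 9] / [6];  Q = [1, 2, 6, 7] / [3, 4] / [5, 8] / [9];  common shape = (4, 2, 2, 1)

Row-insert the values π_1, π_2, … into P one at a time, bumping the leftmost entry strictly greater than the inserted value down to the next row. The recording tableau Q records, in position (i, j), the step at which that cell was added to P.
  Insert 6 (step 1): P = [6];  Q = [1]
  Insert 9 (step 2): P = [6, 9];  Q = [1, 2]
  Insert 3 (step 3): P = [3, 9] / [6];  Q = [1, 2] / [3]
  Insert 5 (step 4): P = [3, 5] / [6, 9];  Q = [1, 2] / [3, 4]
  Insert 2 (step 5): P = [2, 5] / [3, 9] / [6];  Q = [1, 2] / [3, 4] / [5]
  Insert 7 (step 6): P = [2, 5, 7] / [3, 9] / [6];  Q = [1, 2, 6] / [3, 4] / [5]
  Insert 8 (step 7): P = [2, 5, 7, 8] / [3, 9] / [6];  Q = [1, 2, 6, 7] / [3, 4] / [5]
  Insert 4 (step 8): P = [2, 4, 7, 8] / [3, 5] / [6, 9];  Q = [1, 2, 6, 7] / [3, 4] / [5, 8]
  Insert 1 (step 9): P = [1, 4, 7, 8] / [2, 5] / [3, 9] / [6];  Q = [1, 2, 6, 7] / [3, 4] / [5, 8] / [9]
Final shape: (4, 2, 2, 1).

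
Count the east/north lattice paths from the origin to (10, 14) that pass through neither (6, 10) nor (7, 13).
Number of paths = 1218744

Inclusion–exclusion. Total paths: C(24, 10) = 1961256. Through P₁: C(16, 6)·C(8, 4) = 560560. Through P₂: C(20, 7)·C(4, 3) = 310080. Since P₁ is strictly southwest of P₂, a monotone path through both must visit P₁ then P₂; paths through both = C(16, 6)·C(4, 1)·C(4, 3) = 128128. Avoid both = 1961256 − 560560 − 310080 + 128128 = 1218744.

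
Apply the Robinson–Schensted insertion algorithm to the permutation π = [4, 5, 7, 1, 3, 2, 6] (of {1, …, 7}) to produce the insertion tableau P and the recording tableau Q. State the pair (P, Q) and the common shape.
P = [1, 2, 6] / [3, 5, 7] / [4];  Q = [1, 2, 3] / [4, 5, 7] / [6];  common shape = (3, 3, 1)

Row-insert the values π_1, π_2, … into P one at a time, bumping the leftmost entry strictly greater than the inserted value down to the next row. The recording tableau Q records, in position (i, j), the step at which that cell was added to P.
  Insert 4 (step 1): P = [4];  Q = [1]
  Insert 5 (step 2): P = [4, 5];  Q = [1, 2]
  Insert 7 (step 3): P = [4, 5, 7];  Q = [1, 2, 3]
  Insert 1 (step 4): P = [1, 5, 7] / [4];  Q = [1, 2, 3] / [4]
  Insert 3 (step 5): P = [1, 3, 7] / [4, 5];  Q = [1, 2, 3] / [4, 5]
  Insert 2 (step 6): P = [1, 2, 7] / [3, 5] / [4];  Q = [1, 2, 3] / [4, 5] / [6]
  Insert 6 (step 7): P = [1, 2, 6] / [3, 5, 7] / [4];  Q = [1, 2, 3] / [4, 5, 7] / [6]
Final shape: (3, 3, 1).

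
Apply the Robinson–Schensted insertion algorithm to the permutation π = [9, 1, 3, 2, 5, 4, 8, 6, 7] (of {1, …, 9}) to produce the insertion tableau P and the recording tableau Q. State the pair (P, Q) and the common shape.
P = [1, 2, 4, 6, 7] / [3, 5, 8] / [9];  Q = [1, 3, 5, 7, 9] / [2, 6, 8] / [4];  common shape = (5, 3, 1)

Row-insert the values π_1, π_2, … into P one at a time, bumping the leftmost entry strictly greater than the inserted value down to the next row. The recording tableau Q records, in position (i, j), the step at which that cell was added to P.
  Insert 9 (step 1): P = [9];  Q = [1]
  Insert 1 (step 2): P = [1] / [9];  Q = [1] / [2]
  Insert 3 (step 3): P = [1, 3] / [9];  Q = [1, 3] / [2]
  Insert 2 (step 4): P = [1, 2] / [3] / [9];  Q = [1, 3] / [2] / [4]
  Insert 5 (step 5): P = [1, 2, 5] / [3] / [9];  Q = [1, 3, 5] / [2] / [4]
  Insert 4 (step 6): P = [1, 2, 4] / [3, 5] / [9];  Q = [1, 3, 5] / [2, 6] / [4]
  Insert 8 (step 7): P = [1, 2, 4, 8] / [3, 5] / [9];  Q = [1, 3, 5, 7] / [2, 6] / [4]
  Insert 6 (step 8): P = [1, 2, 4, 6] / [3, 5, 8] / [9];  Q = [1, 3, 5, 7] / [2, 6, 8] / [4]
  Insert 7 (step 9): P = [1, 2, 4, 6, 7] / [3, 5, 8] / [9];  Q = [1, 3, 5, 7, 9] / [2, 6, 8] / [4]
Final shape: (5, 3, 1).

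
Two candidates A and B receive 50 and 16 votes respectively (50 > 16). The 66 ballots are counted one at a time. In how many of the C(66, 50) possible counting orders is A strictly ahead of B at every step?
Strict-lead orderings = 440671237120764

Total orderings of the 66 votes with 50 for A: C(66, 50) = 855420636763836. By the Bertrand ballot formula (Cycle Lemma / reflection principle), the number of orderings in which A is strictly ahead of B throughout is (p − q)/(p + q) · C(p + q, p) = (50 − 16)/(50 + 16) · 855420636763836 = 440671237120764.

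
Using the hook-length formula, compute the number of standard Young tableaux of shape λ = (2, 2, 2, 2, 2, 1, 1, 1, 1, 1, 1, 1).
# SYT of shape (2, 2, 2, 2, 2, 1, 1, 1, 1, 1, 1, 1) = 3808

Hook-length formula: f^λ = n! / Π hook(c), product over all cells c of the Young diagram. For λ = (2, 2, 2, 2, 2, 1, 1, 1, 1, 1, 1, 1), n = 17 boxes. Hook lengths by row (left-to-right, top-to-bottom): [13, 5]; [12, 4]; [11, 3]; [10, 2]; [9, 1]; [7]; [6]; [5]; [4]; [3]; [2]; [1]. Product of hooks = 93405312000. So f^λ = 17! / 93405312000 = 355687428096000 / 93405312000 = 3808.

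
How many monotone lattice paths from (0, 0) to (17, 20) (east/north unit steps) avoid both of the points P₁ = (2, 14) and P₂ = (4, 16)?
Number of paths = 15889039530

Inclusion–exclusion. Total paths: C(37, 17) = 15905368710. Through P₁: C(16, 2)·C(21, 15) = 6511680. Through P₂: C(20, 4)·C(17, 13) = 11531100. Since P₁ is strictly southwest of P₂, a monotone path through both must visit P₁ then P₂; paths through both = C(16, 2)·C(4, 2)·C(17, 13) = 1713600. Avoid both = 15905368710 − 6511680 − 11531100 + 1713600 = 15889039530.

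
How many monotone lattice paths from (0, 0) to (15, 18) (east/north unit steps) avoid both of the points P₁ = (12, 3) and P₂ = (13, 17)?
Number of paths = 677527965

Inclusion–exclusion. Total paths: C(33, 15) = 1037158320. Through P₁: C(15, 12)·C(18, 3) = 371280. Through P₂: C(30, 13)·C(3, 2) = 359279550. Since P₁ is strictly southwest of P₂, a monotone path through both must visit P₁ then P₂; paths through both = C(15, 12)·C(15, 1)·C(3, 2) = 20475. Avoid both = 1037158320 − 371280 − 359279550 + 20475 = 677527965.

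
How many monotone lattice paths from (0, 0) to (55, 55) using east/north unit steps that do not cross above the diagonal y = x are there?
C_55 = 1759414616608818870992479875972

These NE paths below the diagonal are counted by the Catalan number C_n = (1/(n + 1)) · C(2n, n). For n = 55: C_55 = (1/56) · C(110, 55) = 98527218530093856775578873054432/56 = 1759414616608818870992479875972.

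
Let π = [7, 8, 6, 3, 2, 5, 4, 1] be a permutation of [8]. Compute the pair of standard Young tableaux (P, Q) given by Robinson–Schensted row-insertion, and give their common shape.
P = [1, 4] / [2, 5] / [3, 8] / [6] / [7];  Q = [1, 2] / [3, 6] / [4, 7] / [5] / [8];  common shape = (2, 2, 2, 1, 1)

Row-insert the values π_1, π_2, … into P one at a time, bumping the leftmost entry strictly greater than the inserted value down to the next row. The recording tableau Q records, in position (i, j), the step at which that cell was added to P.
  Insert 7 (step 1): P = [7];  Q = [1]
  Insert 8 (step 2): P = [7, 8];  Q = [1, 2]
  Insert 6 (step 3): P = [6, 8] / [7];  Q = [1, 2] / [3]
  Insert 3 (step 4): P = [3, 8] / [6] / [7];  Q = [1, 2] / [3] / [4]
  Insert 2 (step 5): P = [2, 8] / [3] / [6] / [7];  Q = [1, 2] / [3] / [4] / [5]
  Insert 5 (step 6): P = [2, 5] / [3, 8] / [6] / [7];  Q = [1, 2] / [3, 6] / [4] / [5]
  Insert 4 (step 7): P = [2, 4] / [3, 5] / [6, 8] / [7];  Q = [1, 2] / [3, 6] / [4, 7] / [5]
  Insert 1 (step 8): P = [1, 4] / [2, 5] / [3, 8] / [6] / [7];  Q = [1, 2] / [3, 6] / [4, 7] / [5] / [8]
Final shape: (2, 2, 2, 1, 1).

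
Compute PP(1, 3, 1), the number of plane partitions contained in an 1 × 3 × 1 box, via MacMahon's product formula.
PP(1, 3, 1) = 4

Evaluate the triple product over i = 1..1, j = 1..3, k = 1..1. The factors are (2/1) · (3/2) · (4/3). The numerators and denominators telescope so the product is an integer; carrying out the multiplication exactly gives PP(1, 3, 1) = 4.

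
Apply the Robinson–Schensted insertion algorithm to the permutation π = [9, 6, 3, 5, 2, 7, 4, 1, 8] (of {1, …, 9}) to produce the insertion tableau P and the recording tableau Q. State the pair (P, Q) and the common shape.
P = [1, 4, 7, 8] / [2, 5] / [3] / [6] / [9];  Q = [1, 4, 6, 9] / [2, 7] / [3] / [5] / [8];  common shape = (4, 2, 1, 1, 1)

Row-insert the values π_1, π_2, … into P one at a time, bumping the leftmost entry strictly greater than the inserted value down to the next row. The recording tableau Q records, in position (i, j), the step at which that cell was added to P.
  Insert 9 (step 1): P = [9];  Q = [1]
  Insert 6 (step 2): P = [6] / [9];  Q = [1] / [2]
  Insert 3 (step 3): P = [3] / [6] / [9];  Q = [1] / [2] / [3]
  Insert 5 (step 4): P = [3, 5] / [6] / [9];  Q = [1, 4] / [2] / [3]
  Insert 2 (step 5): P = [2, 5] / [3] / [6] / [9];  Q = [1, 4] / [2] / [3] / [5]
  Insert 7 (step 6): P = [2, 5, 7] / [3] / [6] / [9];  Q = [1, 4, 6] / [2] / [3] / [5]
  Insert 4 (step 7): P = [2, 4, 7] / [3, 5] / [6] / [9];  Q = [1, 4, 6] / [2, 7] / [3] / [5]
  Insert 1 (step 8): P = [1, 4, 7] / [2, 5] / [3] / [6] / [9];  Q = [1, 4, 6] / [2, 7] / [3] / [5] / [8]
  Insert 8 (step 9): P = [1, 4, 7, 8] / [2, 5] / [3] / [6] / [9];  Q = [1, 4, 6, 9] / [2, 7] / [3] / [5] / [8]
Final shape: (4, 2, 1, 1, 1).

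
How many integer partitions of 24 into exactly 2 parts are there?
p(24, 2 parts) = 12

Partitions of n into exactly k parts are in bijection with partitions of n − k into at most k parts (subtract 1 from each part). So p(24, exactly 2) = p(22, parts ≤ 2). Computing via the recurrence p(m, j) = p(m, j−1) + p(m−j, j) gives 12.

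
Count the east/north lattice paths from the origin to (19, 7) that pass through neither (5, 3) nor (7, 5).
Number of paths = 444944

Inclusion–exclusion. Total paths: C(26, 19) = 657800. Through P₁: C(8, 5)·C(18, 14) = 171360. Through P₂: C(12, 7)·C(14, 12) = 72072. Since P₁ is strictly southwest of P₂, a monotone path through both must visit P₁ then P₂; paths through both = C(8, 5)·C(4, 2)·C(14, 12) = 30576. Avoid both = 657800 − 171360 − 72072 + 30576 = 444944.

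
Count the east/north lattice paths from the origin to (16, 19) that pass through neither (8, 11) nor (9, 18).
Number of paths = 3054531258

Inclusion–exclusion. Total paths: C(35, 16) = 4059928950. Through P₁: C(19, 8)·C(16, 8) = 972740340. Through P₂: C(27, 9)·C(8, 7) = 37494600. Since P₁ is strictly southwest of P₂, a monotone path through both must visit P₁ then P₂; paths through both = C(19, 8)·C(8, 1)·C(8, 7) = 4837248. Avoid both = 4059928950 − 972740340 − 37494600 + 4837248 = 3054531258.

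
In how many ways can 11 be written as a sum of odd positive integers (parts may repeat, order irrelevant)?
p_odd(11) = 12

Partitions of 11 using only odd parts 1, 3, 5, …: 11, 9+1+1, 7+3+1, 7+1+1+1+1, 5+5+1, 5+3+3, 5+3+1+1+1, 5+1+1+1+1+1+1, 3+3+3+1+1, 3+3+1+1+1+1+1, 3+1+1+1+1+1+1+1+1, 1+1+1+1+1+1+1+1+1+1+1. There are 12. (Euler: this equals q(11), the number of distinct-part partitions.)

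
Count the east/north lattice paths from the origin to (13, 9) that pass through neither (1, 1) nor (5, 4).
Number of paths = 173408

Inclusion–exclusion. Total paths: C(22, 13) = 497420. Through P₁: C(2, 1)·C(20, 12) = 251940. Through P₂: C(9, 5)·C(13, 8) = 162162. Since P₁ is strictly southwest of P₂, a monotone path through both must visit P₁ then P₂; paths through both = C(2, 1)·C(7, 4)·C(13, 8) = 90090. Avoid both = 497420 − 251940 − 162162 + 90090 = 173408.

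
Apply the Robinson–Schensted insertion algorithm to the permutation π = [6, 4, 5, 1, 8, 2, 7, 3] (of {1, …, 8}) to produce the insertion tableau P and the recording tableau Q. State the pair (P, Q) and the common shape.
P = [1, 2, 3] / [4, 5, 7] / [6, 8];  Q = [1, 3, 5] / [2, 6, 7] / [4, 8];  common shape = (3, 3, 2)

Row-insert the values π_1, π_2, … into P one at a time, bumping the leftmost entry strictly greater than the inserted value down to the next row. The recording tableau Q records, in position (i, j), the step at which that cell was added to P.
  Insert 6 (step 1): P = [6];  Q = [1]
  Insert 4 (step 2): P = [4] / [6];  Q = [1] / [2]
  Insert 5 (step 3): P = [4, 5] / [6];  Q = [1, 3] / [2]
  Insert 1 (step 4): P = [1, 5] / [4] / [6];  Q = [1, 3] / [2] / [4]
  Insert 8 (step 5): P = [1, 5, 8] / [4] / [6];  Q = [1, 3, 5] / [2] / [4]
  Insert 2 (step 6): P = [1, 2, 8] / [4, 5] / [6];  Q = [1, 3, 5] / [2, 6] / [4]
  Insert 7 (step 7): P = [1, 2, 7] / [4, 5, 8] / [6];  Q = [1, 3, 5] / [2, 6, 7] / [4]
  Insert 3 (step 8): P = [1, 2, 3] / [4, 5, 7] / [6, 8];  Q = [1, 3, 5] / [2, 6, 7] / [4, 8]
Final shape: (3, 3, 2).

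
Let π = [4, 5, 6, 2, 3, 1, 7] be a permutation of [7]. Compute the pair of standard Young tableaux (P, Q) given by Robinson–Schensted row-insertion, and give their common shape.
P = [1, 3, 6, 7] / [2, 5] / [4];  Q = [1, 2, 3, 7] / [4, 5] / [6];  common shape = (4, 2, 1)

Row-insert the values π_1, π_2, … into P one at a time, bumping the leftmost entry strictly greater than the inserted value down to the next row. The recording tableau Q records, in position (i, j), the step at which that cell was added to P.
  Insert 4 (step 1): P = [4];  Q = [1]
  Insert 5 (step 2): P = [4, 5];  Q = [1, 2]
  Insert 6 (step 3): P = [4, 5, 6];  Q = [1, 2, 3]
  Insert 2 (step 4): P = [2, 5, 6] / [4];  Q = [1, 2, 3] / [4]
  Insert 3 (step 5): P = [2, 3, 6] / [4, 5];  Q = [1, 2, 3] / [4, 5]
  Insert 1 (step 6): P = [1, 3, 6] / [2, 5] / [4];  Q = [1, 2, 3] / [4, 5] / [6]
  Insert 7 (step 7): P = [1, 3, 6, 7] / [2, 5] / [4];  Q = [1, 2, 3, 7] / [4, 5] / [6]
Final shape: (4, 2, 1).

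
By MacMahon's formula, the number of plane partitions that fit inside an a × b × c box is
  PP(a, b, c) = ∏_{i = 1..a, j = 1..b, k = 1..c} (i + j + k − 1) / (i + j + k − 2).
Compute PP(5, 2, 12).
PP(5, 2, 12) = 8836464

Evaluate the triple product over i = 1..5, j = 1..2, k = 1..12. The factors are (2/1) · (3/2) · (4/3) · (5/4) · (6/5) · (7/6) · (8/7) · (9/8) · … (120 factors total). The numerators and denominators telescope so the product is an integer; carrying out the multiplication exactly gives PP(5, 2, 12) = 8836464.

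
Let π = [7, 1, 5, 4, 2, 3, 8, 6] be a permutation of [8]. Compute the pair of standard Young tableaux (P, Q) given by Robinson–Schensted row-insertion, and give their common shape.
P = [1, 2, 3, 6] / [4, 8] / [5] / [7];  Q = [1, 3, 6, 7] / [2, 8] / [4] / [5];  common shape = (4, 2, 1, 1)

Row-insert the values π_1, π_2, … into P one at a time, bumping the leftmost entry strictly greater than the inserted value down to the next row. The recording tableau Q records, in position (i, j), the step at which that cell was added to P.
  Insert 7 (step 1): P = [7];  Q = [1]
  Insert 1 (step 2): P = [1] / [7];  Q = [1] / [2]
  Insert 5 (step 3): P = [1, 5] / [7];  Q = [1, 3] / [2]
  Insert 4 (step 4): P = [1, 4] / [5] / [7];  Q = [1, 3] / [2] / [4]
  Insert 2 (step 5): P = [1, 2] / [4] / [5] / [7];  Q = [1, 3] / [2] / [4] / [5]
  Insert 3 (step 6): P = [1, 2, 3] / [4] / [5] / [7];  Q = [1, 3, 6] / [2] / [4] / [5]
  Insert 8 (step 7): P = [1, 2, 3, 8] / [4] / [5] / [7];  Q = [1, 3, 6, 7] / [2] / [4] / [5]
  Insert 6 (step 8): P = [1, 2, 3, 6] / [4, 8] / [5] / [7];  Q = [1, 3, 6, 7] / [2, 8] / [4] / [5]
Final shape: (4, 2, 1, 1).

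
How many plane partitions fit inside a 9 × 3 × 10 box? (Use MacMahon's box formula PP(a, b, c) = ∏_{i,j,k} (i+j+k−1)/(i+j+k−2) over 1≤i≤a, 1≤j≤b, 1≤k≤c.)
PP(9, 3, 10) = 8291930371088

Evaluate the triple product over i = 1..9, j = 1..3, k = 1..10. The factors are (2/1) · (3/2) · (4/3) · (5/4) · (6/5) · (7/6) · (8/7) · (9/8) · … (270 factors total). The numerators and denominators telescope so the product is an integer; carrying out the multiplication exactly gives PP(9, 3, 10) = 8291930371088.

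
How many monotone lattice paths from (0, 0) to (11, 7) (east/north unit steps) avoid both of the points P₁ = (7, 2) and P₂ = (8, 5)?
Number of paths = 15858

Inclusion–exclusion. Total paths: C(18, 11) = 31824. Through P₁: C(9, 7)·C(9, 4) = 4536. Through P₂: C(13, 8)·C(5, 3) = 12870. Since P₁ is strictly southwest of P₂, a monotone path through both must visit P₁ then P₂; paths through both = C(9, 7)·C(4, 1)·C(5, 3) = 1440. Avoid both = 31824 − 4536 − 12870 + 1440 = 15858.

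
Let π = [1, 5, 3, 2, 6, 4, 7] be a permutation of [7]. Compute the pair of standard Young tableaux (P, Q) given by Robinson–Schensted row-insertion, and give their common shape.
P = [1, 2, 4, 7] / [3, 6] / [5];  Q = [1, 2, 5, 7] / [3, 6] / [4];  common shape = (4, 2, 1)

Row-insert the values π_1, π_2, … into P one at a time, bumping the leftmost entry strictly greater than the inserted value down to the next row. The recording tableau Q records, in position (i, j), the step at which that cell was added to P.
  Insert 1 (step 1): P = [1];  Q = [1]
  Insert 5 (step 2): P = [1, 5];  Q = [1, 2]
  Insert 3 (step 3): P = [1, 3] / [5];  Q = [1, 2] / [3]
  Insert 2 (step 4): P = [1, 2] / [3] / [5];  Q = [1, 2] / [3] / [4]
  Insert 6 (step 5): P = [1, 2, 6] / [3] / [5];  Q = [1, 2, 5] / [3] / [4]
  Insert 4 (step 6): P = [1, 2, 4] / [3, 6] / [5];  Q = [1, 2, 5] / [3, 6] / [4]
  Insert 7 (step 7): P = [1, 2, 4, 7] / [3, 6] / [5];  Q = [1, 2, 5, 7] / [3, 6] / [4]
Final shape: (4, 2, 1).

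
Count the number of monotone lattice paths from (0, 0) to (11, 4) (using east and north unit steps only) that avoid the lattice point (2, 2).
Number of paths = 1035

Total paths from (0, 0) to (11, 4): C(15, 11) = 1365. Paths through (2, 2): (paths (0, 0) → (2, 2)) × (paths (2, 2) → (11, 4)) = C(4, 2) · C(11, 9) = 6 · 55 = 330. Avoidance count = 1365 − 330 = 1035.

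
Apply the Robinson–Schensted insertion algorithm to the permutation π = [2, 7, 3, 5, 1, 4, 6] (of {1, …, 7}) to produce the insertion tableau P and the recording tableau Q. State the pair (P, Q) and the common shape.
P = [1, 3, 4, 6] / [2, 5] / [7];  Q = [1, 2, 4, 7] / [3, 6] / [5];  common shape = (4, 2, 1)

Row-insert the values π_1, π_2, … into P one at a time, bumping the leftmost entry strictly greater than the inserted value down to the next row. The recording tableau Q records, in position (i, j), the step at which that cell was added to P.
  Insert 2 (step 1): P = [2];  Q = [1]
  Insert 7 (step 2): P = [2, 7];  Q = [1, 2]
  Insert 3 (step 3): P = [2, 3] / [7];  Q = [1, 2] / [3]
  Insert 5 (step 4): P = [2, 3, 5] / [7];  Q = [1, 2, 4] / [3]
  Insert 1 (step 5): P = [1, 3, 5] / [2] / [7];  Q = [1, 2, 4] / [3] / [5]
  Insert 4 (step 6): P = [1, 3, 4] / [2, 5] / [7];  Q = [1, 2, 4] / [3, 6] / [5]
  Insert 6 (step 7): P = [1, 3, 4, 6] / [2, 5] / [7];  Q = [1, 2, 4, 7] / [3, 6] / [5]
Final shape: (4, 2, 1).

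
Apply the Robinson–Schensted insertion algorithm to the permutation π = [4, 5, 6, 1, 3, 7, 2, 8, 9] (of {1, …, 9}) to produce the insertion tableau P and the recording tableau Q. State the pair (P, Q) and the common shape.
P = [1, 2, 6, 7, 8, 9] / [3, 5] / [4];  Q = [1, 2, 3, 6, 8, 9] / [4, 5] / [7];  common shape = (6, 2, 1)

Row-insert the values π_1, π_2, … into P one at a time, bumping the leftmost entry strictly greater than the inserted value down to the next row. The recording tableau Q records, in position (i, j), the step at which that cell was added to P.
  Insert 4 (step 1): P = [4];  Q = [1]
  Insert 5 (step 2): P = [4, 5];  Q = [1, 2]
  Insert 6 (step 3): P = [4, 5, 6];  Q = [1, 2, 3]
  Insert 1 (step 4): P = [1, 5, 6] / [4];  Q = [1, 2, 3] / [4]
  Insert 3 (step 5): P = [1, 3, 6] / [4, 5];  Q = [1, 2, 3] / [4, 5]
  Insert 7 (step 6): P = [1, 3, 6, 7] / [4, 5];  Q = [1, 2, 3, 6] / [4, 5]
  Insert 2 (step 7): P = [1, 2, 6, 7] / [3, 5] / [4];  Q = [1, 2, 3, 6] / [4, 5] / [7]
  Insert 8 (step 8): P = [1, 2, 6, 7, 8] / [3, 5] / [4];  Q = [1, 2, 3, 6, 8] / [4, 5] / [7]
  Insert 9 (step 9): P = [1, 2, 6, 7, 8, 9] / [3, 5] / [4];  Q = [1, 2, 3, 6, 8, 9] / [4, 5] / [7]
Final shape: (6, 2, 1).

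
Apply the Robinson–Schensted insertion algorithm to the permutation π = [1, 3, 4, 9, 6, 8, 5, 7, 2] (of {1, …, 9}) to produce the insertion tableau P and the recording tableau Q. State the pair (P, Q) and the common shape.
P = [1, 2, 4, 5, 7] / [3, 8] / [6] / [9];  Q = [1, 2, 3, 4, 6] / [5, 8] / [7] / [9];  common shape = (5, 2, 1, 1)

Row-insert the values π_1, π_2, … into P one at a time, bumping the leftmost entry strictly greater than the inserted value down to the next row. The recording tableau Q records, in position (i, j), the step at which that cell was added to P.
  Insert 1 (step 1): P = [1];  Q = [1]
  Insert 3 (step 2): P = [1, 3];  Q = [1, 2]
  Insert 4 (step 3): P = [1, 3, 4];  Q = [1, 2, 3]
  Insert 9 (step 4): P = [1, 3, 4, 9];  Q = [1, 2, 3, 4]
  Insert 6 (step 5): P = [1, 3, 4, 6] / [9];  Q = [1, 2, 3, 4] / [5]
  Insert 8 (step 6): P = [1, 3, 4, 6, 8] / [9];  Q = [1, 2, 3, 4, 6] / [5]
  Insert 5 (step 7): P = [1, 3, 4, 5, 8] / [6] / [9];  Q = [1, 2, 3, 4, 6] / [5] / [7]
  Insert 7 (step 8): P = [1, 3, 4, 5, 7] / [6, 8] / [9];  Q = [1, 2, 3, 4, 6] / [5, 8] / [7]
  Insert 2 (step 9): P = [1, 2, 4, 5, 7] / [3, 8] / [6] / [9];  Q = [1, 2, 3, 4, 6] / [5, 8] / [7] / [9]
Final shape: (5, 2, 1, 1).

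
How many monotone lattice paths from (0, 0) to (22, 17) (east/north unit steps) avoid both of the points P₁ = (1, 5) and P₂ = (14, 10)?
Number of paths = 36602342010

Inclusion–exclusion. Total paths: C(39, 22) = 51021117810. Through P₁: C(6, 1)·C(33, 21) = 2128903920. Through P₂: C(24, 14)·C(15, 8) = 12620682360. Since P₁ is strictly southwest of P₂, a monotone path through both must visit P₁ then P₂; paths through both = C(6, 1)·C(18, 13)·C(15, 8) = 330810480. Avoid both = 51021117810 − 2128903920 − 12620682360 + 330810480 = 36602342010.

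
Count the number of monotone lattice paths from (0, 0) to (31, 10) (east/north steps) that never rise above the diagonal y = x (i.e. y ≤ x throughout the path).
Number of paths = 770755843

By the reflection principle (André's argument), the number of monotone paths to (31, 10) with n ≤ m that never go above y = x is C(41, 31) − C(41, 32) = 1121099408 − 350343565 = 770755843.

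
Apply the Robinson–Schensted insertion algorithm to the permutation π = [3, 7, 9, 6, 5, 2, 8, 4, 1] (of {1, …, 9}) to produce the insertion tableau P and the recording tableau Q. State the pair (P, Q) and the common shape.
P = [1, 4, 8] / [2, 5] / [3, 9] / [6] / [7];  Q = [1, 2, 3] / [4, 7] / [5, 8] / [6] / [9];  common shape = (3, 2, 2, 1, 1)

Row-insert the values π_1, π_2, … into P one at a time, bumping the leftmost entry strictly greater than the inserted value down to the next row. The recording tableau Q records, in position (i, j), the step at which that cell was added to P.
  Insert 3 (step 1): P = [3];  Q = [1]
  Insert 7 (step 2): P = [3, 7];  Q = [1, 2]
  Insert 9 (step 3): P = [3, 7, 9];  Q = [1, 2, 3]
  Insert 6 (step 4): P = [3, 6, 9] / [7];  Q = [1, 2, 3] / [4]
  Insert 5 (step 5): P = [3, 5, 9] / [6] / [7];  Q = [1, 2, 3] / [4] / [5]
  Insert 2 (step 6): P = [2, 5, 9] / [3] / [6] / [7];  Q = [1, 2, 3] / [4] / [5] / [6]
  Insert 8 (step 7): P = [2, 5, 8] / [3, 9] / [6] / [7];  Q = [1, 2, 3] / [4, 7] / [5] / [6]
  Insert 4 (step 8): P = [2, 4, 8] / [3, 5] / [6, 9] / [7];  Q = [1, 2, 3] / [4, 7] / [5, 8] / [6]
  Insert 1 (step 9): P = [1, 4, 8] / [2, 5] / [3, 9] / [6] / [7];  Q = [1, 2, 3] / [4, 7] / [5, 8] / [6] / [9]
Final shape: (3, 2, 2, 1, 1).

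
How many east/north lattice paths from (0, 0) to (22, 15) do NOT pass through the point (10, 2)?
Number of paths = 9020979960

Total paths from (0, 0) to (22, 15): C(37, 22) = 9364199760. Paths through (10, 2): (paths (0, 0) → (10, 2)) × (paths (10, 2) → (22, 15)) = C(12, 10) · C(25, 12) = 66 · 5200300 = 343219800. Avoidance count = 9364199760 − 343219800 = 9020979960.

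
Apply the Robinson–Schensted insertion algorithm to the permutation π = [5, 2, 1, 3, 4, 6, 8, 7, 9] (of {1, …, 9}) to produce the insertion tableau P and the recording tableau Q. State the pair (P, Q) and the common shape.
P = [1, 3, 4, 6, 7, 9] / [2, 8] / [5];  Q = [1, 4, 5, 6, 7, 9] / [2, 8] / [3];  common shape = (6, 2, 1)

Row-insert the values π_1, π_2, … into P one at a time, bumping the leftmost entry strictly greater than the inserted value down to the next row. The recording tableau Q records, in position (i, j), the step at which that cell was added to P.
  Insert 5 (step 1): P = [5];  Q = [1]
  Insert 2 (step 2): P = [2] / [5];  Q = [1] / [2]
  Insert 1 (step 3): P = [1] / [2] / [5];  Q = [1] / [2] / [3]
  Insert 3 (step 4): P = [1, 3] / [2] / [5];  Q = [1, 4] / [2] / [3]
  Insert 4 (step 5): P = [1, 3, 4] / [2] / [5];  Q = [1, 4, 5] / [2] / [3]
  Insert 6 (step 6): P = [1, 3, 4, 6] / [2] / [5];  Q = [1, 4, 5, 6] / [2] / [3]
  Insert 8 (step 7): P = [1, 3, 4, 6, 8] / [2] / [5];  Q = [1, 4, 5, 6, 7] / [2] / [3]
  Insert 7 (step 8): P = [1, 3, 4, 6, 7] / [2, 8] / [5];  Q = [1, 4, 5, 6, 7] / [2, 8] / [3]
  Insert 9 (step 9): P = [1, 3, 4, 6, 7, 9] / [2, 8] / [5];  Q = [1, 4, 5, 6, 7, 9] / [2, 8] / [3]
Final shape: (6, 2, 1).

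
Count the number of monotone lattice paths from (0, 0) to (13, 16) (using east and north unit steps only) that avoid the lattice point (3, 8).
Number of paths = 60643845

Total paths from (0, 0) to (13, 16): C(29, 13) = 67863915. Paths through (3, 8): (paths (0, 0) → (3, 8)) × (paths (3, 8) → (13, 16)) = C(11, 3) · C(18, 10) = 165 · 43758 = 7220070. Avoidance count = 67863915 − 7220070 = 60643845.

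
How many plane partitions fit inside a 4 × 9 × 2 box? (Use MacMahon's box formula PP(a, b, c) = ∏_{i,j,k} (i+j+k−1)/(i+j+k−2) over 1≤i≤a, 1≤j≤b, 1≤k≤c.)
PP(4, 9, 2) = 143143

Evaluate the triple product over i = 1..4, j = 1..9, k = 1..2. The factors are (2/1) · (3/2) · (3/2) · (4/3) · (4/3) · (5/4) · (5/4) · (6/5) · … (72 factors total). The numerators and denominators telescope so the product is an integer; carrying out the multiplication exactly gives PP(4, 9, 2) = 143143.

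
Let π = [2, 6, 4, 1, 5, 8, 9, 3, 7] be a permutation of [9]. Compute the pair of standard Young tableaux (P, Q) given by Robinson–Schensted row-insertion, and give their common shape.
P = [1, 3, 5, 7, 9] / [2, 4, 8] / [6];  Q = [1, 2, 5, 6, 7] / [3, 8, 9] / [4];  common shape = (5, 3, 1)

Row-insert the values π_1, π_2, … into P one at a time, bumping the leftmost entry strictly greater than the inserted value down to the next row. The recording tableau Q records, in position (i, j), the step at which that cell was added to P.
  Insert 2 (step 1): P = [2];  Q = [1]
  Insert 6 (step 2): P = [2, 6];  Q = [1, 2]
  Insert 4 (step 3): P = [2, 4] / [6];  Q = [1, 2] / [3]
  Insert 1 (step 4): P = [1, 4] / [2] / [6];  Q = [1, 2] / [3] / [4]
  Insert 5 (step 5): P = [1, 4, 5] / [2] / [6];  Q = [1, 2, 5] / [3] / [4]
  Insert 8 (step 6): P = [1, 4, 5, 8] / [2] / [6];  Q = [1, 2, 5, 6] / [3] / [4]
  Insert 9 (step 7): P = [1, 4, 5, 8, 9] / [2] / [6];  Q = [1, 2, 5, 6, 7] / [3] / [4]
  Insert 3 (step 8): P = [1, 3, 5, 8, 9] / [2, 4] / [6];  Q = [1, 2, 5, 6, 7] / [3, 8] / [4]
  Insert 7 (step 9): P = [1, 3, 5, 7, 9] / [2, 4, 8] / [6];  Q = [1, 2, 5, 6, 7] / [3, 8, 9] / [4]
Final shape: (5, 3, 1).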